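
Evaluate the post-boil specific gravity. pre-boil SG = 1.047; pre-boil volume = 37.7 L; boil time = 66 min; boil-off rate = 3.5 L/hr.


V_post = V_pre − rate·(t/60);  SG_post = 1 + (SG_pre−1)·V_pre/V_post
V_post = 37.7 − 3.5·(66/60) = 33.8500
SG_post = 1 + (1.047 − 1)·37.7/33.8500

1.0523


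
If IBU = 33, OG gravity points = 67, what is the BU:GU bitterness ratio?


BU:GU = IBU / OG_points
BU:GU = 33 / 67

0.4925


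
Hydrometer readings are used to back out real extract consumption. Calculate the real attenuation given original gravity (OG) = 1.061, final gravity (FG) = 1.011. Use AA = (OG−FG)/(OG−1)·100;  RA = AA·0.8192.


AA = (1.061 − 1.011)/(1.061 − 1)·100 = 81.9672
RA = 81.9672·0.8192

67.1475 %


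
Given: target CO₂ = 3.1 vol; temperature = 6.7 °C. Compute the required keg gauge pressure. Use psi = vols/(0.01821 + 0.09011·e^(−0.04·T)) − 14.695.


psi = 3.1/(0.01821 + 0.09011·e^(−0.04·6.7)) − 14.695

20.8816 psi


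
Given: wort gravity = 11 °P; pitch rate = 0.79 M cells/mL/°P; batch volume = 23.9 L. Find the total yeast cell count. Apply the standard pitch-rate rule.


cells (billions) = rate · V_L · °P
cells = 0.79 · 23.9 · 11

207.6910 billion cells


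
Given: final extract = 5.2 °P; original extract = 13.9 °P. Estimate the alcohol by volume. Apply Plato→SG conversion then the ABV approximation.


SG = 259/(259 − P);  ABV = (OG − FG)·131.25
OG = 259/(259 − 13.9) = 1.0567
FG = 259/(259 − 5.2) = 1.0205
ABV = (1.0567 − 1.0205)·131.25

4.7543 % ABV


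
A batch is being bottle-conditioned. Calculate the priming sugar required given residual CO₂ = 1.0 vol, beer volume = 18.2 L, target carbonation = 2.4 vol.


sugar = (target − residual)·4.0·V
sugar = (2.4 − 1.0)·4.0·18.2

101.9200 g


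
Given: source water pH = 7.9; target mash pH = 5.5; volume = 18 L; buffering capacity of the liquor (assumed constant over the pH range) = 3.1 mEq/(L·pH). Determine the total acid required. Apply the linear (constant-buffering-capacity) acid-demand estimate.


acid = buffering capacity · (pH_source − pH_target) · V
acid = 3.1 · (7.9 − 5.5) · 18

133.9200 mEq


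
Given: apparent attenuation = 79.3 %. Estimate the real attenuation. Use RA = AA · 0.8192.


RA = 79.3 · 0.8192

64.9626 %


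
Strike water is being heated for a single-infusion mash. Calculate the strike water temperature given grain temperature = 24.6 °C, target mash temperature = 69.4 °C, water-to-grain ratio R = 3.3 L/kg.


T_strike = (0.41/R)·(T_mash − T_grain) + T_mash
T_strike = (0.41/3.3)·(69.4 − 24.6) + 69.4

74.9661 °C


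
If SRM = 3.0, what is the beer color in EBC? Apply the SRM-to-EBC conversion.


EBC = SRM · 1.97
EBC = 3.0 · 1.97

5.9100 EBC


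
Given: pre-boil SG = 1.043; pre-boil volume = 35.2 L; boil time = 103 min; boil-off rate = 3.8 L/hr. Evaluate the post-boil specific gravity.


V_post = V_pre − rate·(t/60);  SG_post = 1 + (SG_pre−1)·V_pre/V_post
V_post = 35.2 − 3.8·(103/60) = 28.6767
SG_post = 1 + (1.043 − 1)·35.2/28.6767

1.0528


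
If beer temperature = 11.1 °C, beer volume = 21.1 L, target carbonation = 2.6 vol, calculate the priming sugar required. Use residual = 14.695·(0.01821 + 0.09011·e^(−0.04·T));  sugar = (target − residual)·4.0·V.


residual = 14.695·(0.01821 + 0.09011·e^(−0.04·11.1)) = 1.1170
sugar = (2.6 − 1.1170)·4.0·21.1

125.1650 g


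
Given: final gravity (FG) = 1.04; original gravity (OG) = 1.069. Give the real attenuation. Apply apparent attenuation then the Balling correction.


AA = (OG−FG)/(OG−1)·100;  RA = AA·0.8192
AA = (1.069 − 1.04)/(1.069 − 1)·100 = 42.0290
RA = 42.0290·0.8192

34.4301 %


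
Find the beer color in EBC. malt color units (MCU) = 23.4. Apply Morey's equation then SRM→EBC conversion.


SRM = 1.4922·MCU^0.6859;  EBC = SRM·1.97
SRM = 1.4922·23.4^0.6859 = 12.9710
EBC = 12.9710·1.97

25.5528 EBC


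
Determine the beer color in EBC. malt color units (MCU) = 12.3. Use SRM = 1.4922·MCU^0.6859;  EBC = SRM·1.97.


SRM = 1.4922·12.3^0.6859 = 8.3444
EBC = 8.3444·1.97

16.4384 EBC


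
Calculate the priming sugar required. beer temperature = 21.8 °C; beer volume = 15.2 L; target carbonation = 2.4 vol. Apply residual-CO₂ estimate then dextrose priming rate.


residual = 14.695·(0.01821 + 0.09011·e^(−0.04·T));  sugar = (target − residual)·4.0·V
residual = 14.695·(0.01821 + 0.09011·e^(−0.04·21.8)) = 0.8212
sugar = (2.4 − 0.8212)·4.0·15.2

95.9881 g


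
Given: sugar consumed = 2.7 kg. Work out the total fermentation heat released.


Q = m_sugar · 590 kJ/kg
Q = 2.7 · 590

1593.0000 kJ


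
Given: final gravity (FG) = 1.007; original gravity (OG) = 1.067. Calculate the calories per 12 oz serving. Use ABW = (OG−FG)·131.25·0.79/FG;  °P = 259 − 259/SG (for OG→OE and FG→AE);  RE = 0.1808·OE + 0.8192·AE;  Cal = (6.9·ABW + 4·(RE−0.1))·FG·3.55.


ABW = (1.067 − 1.007)·131.25·0.79/1.007 = 6.1780
OE = 259 − 259/1.067 = 16.2634 °P
AE = 259 − 259/1.007 = 1.8004 °P
RE = 0.1808·16.2634 + 0.8192·1.8004 = 4.4153 °P
Cal = (6.9·6.1780 + 4·(4.4153−0.1))·1.007·3.55

214.0957 kcal


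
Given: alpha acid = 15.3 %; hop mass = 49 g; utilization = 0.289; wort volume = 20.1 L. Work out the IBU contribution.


IBU = (α/100)·mass·U·1000 / V
IBU = (15.3/100)·49·0.289·1000 / 20.1

107.7927 IBU


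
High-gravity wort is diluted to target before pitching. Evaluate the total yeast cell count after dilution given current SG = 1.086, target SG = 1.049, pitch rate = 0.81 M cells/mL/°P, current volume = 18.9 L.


V_w = V·((SG_c−1)/(SG_t−1)−1);  °P = 259 − 259/SG_t;  cells = rate·(V+V_w)·°P
V_w = 18.9·((1.086−1)/(1.049−1)−1) = 14.2714
V_final = 18.9 + 14.2714 = 33.1714
°P = 259 − 259/1.049 = 12.0982
cells = 0.81·33.1714·12.0982

325.0645 billion cells


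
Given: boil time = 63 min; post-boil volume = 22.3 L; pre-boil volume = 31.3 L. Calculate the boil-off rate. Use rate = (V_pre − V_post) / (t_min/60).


rate = (31.3 − 22.3) / (63/60)

8.5714 L/hr


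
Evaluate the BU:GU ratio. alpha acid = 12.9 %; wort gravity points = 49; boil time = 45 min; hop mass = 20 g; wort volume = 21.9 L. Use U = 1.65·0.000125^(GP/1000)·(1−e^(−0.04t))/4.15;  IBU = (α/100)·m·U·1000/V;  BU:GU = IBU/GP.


U = 1.65·0.000125^(49/1000)·(1−e^(−0.04·45))/4.15 = 0.2137
IBU = (12.9/100)·20·0.2137·1000/21.9 = 25.1705
BU:GU = 25.1705/49

0.5137


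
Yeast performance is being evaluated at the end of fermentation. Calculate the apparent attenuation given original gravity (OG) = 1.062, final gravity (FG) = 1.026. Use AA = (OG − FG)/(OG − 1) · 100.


AA = (1.062 − 1.026)/(1.062 − 1) · 100

58.0645 %


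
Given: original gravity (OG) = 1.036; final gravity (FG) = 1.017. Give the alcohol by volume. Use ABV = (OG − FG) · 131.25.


ABV = (1.036 − 1.017) · 131.25

2.4938 % ABV


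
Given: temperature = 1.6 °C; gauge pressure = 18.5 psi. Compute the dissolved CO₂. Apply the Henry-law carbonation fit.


vols = (P + 14.695)·(0.01821 + 0.09011·e^(−0.04·T))
vols = (18.5 + 14.695)·(0.01821 + 0.09011·e^(−0.04·1.6))

3.4102 volumes


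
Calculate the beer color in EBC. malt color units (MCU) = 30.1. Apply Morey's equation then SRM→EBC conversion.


SRM = 1.4922·MCU^0.6859;  EBC = SRM·1.97
SRM = 1.4922·30.1^0.6859 = 15.4161
EBC = 15.4161·1.97

30.3698 EBC


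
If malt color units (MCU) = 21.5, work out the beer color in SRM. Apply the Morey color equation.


SRM = 1.4922 · MCU^0.6859
SRM = 1.4922 · 21.5^0.6859

12.2390 SRM


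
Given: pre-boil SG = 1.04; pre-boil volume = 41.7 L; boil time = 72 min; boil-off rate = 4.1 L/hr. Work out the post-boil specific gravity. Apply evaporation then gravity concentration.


V_post = V_pre − rate·(t/60);  SG_post = 1 + (SG_pre−1)·V_pre/V_post
V_post = 41.7 − 4.1·(72/60) = 36.7800
SG_post = 1 + (1.04 − 1)·41.7/36.7800

1.0454


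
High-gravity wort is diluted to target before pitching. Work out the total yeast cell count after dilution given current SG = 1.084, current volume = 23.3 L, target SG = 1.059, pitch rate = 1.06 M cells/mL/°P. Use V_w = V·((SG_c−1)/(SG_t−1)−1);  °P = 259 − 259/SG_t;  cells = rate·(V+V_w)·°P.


V_w = 23.3·((1.084−1)/(1.059−1)−1) = 9.8729
V_final = 23.3 + 9.8729 = 33.1729
°P = 259 − 259/1.059 = 14.4297
cells = 1.06·33.1729·14.4297

507.3935 billion cells


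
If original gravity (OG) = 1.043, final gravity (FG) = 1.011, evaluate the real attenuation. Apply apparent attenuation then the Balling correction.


AA = (OG−FG)/(OG−1)·100;  RA = AA·0.8192
AA = (1.043 − 1.011)/(1.043 − 1)·100 = 74.4186
RA = 74.4186·0.8192

60.9637 %


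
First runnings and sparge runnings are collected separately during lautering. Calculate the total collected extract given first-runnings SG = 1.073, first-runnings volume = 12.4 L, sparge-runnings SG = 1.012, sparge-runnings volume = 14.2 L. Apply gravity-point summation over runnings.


total = Σ (SG_i − 1)·1000·V_i
first = (1.073 − 1)·1000·12.4 = 905.2000
sparge = (1.012 − 1)·1000·14.2 = 170.4000
total = 905.2000 + 170.4000

1075.6000 gravity·L


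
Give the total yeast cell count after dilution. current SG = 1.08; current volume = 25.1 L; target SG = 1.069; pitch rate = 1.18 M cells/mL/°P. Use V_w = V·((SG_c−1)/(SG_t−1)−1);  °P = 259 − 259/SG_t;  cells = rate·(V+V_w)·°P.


V_w = 25.1·((1.08−1)/(1.069−1)−1) = 4.0014
V_final = 25.1 + 4.0014 = 29.1014
°P = 259 − 259/1.069 = 16.7175
cells = 1.18·29.1014·16.7175

574.0739 billion cells


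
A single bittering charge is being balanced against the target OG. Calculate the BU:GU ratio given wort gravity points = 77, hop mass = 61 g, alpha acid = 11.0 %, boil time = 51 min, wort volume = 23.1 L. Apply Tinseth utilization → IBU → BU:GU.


U = 1.65·0.000125^(GP/1000)·(1−e^(−0.04t))/4.15;  IBU = (α/100)·m·U·1000/V;  BU:GU = IBU/GP
U = 1.65·0.000125^(77/1000)·(1−e^(−0.04·51))/4.15 = 0.1731
IBU = (11.0/100)·61·0.1731·1000/23.1 = 50.2937
BU:GU = 50.2937/77

0.6532


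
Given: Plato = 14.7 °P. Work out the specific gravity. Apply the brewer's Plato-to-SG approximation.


SG = 259/(259 − P)
SG = 259/(259 − 14.7)

1.0602


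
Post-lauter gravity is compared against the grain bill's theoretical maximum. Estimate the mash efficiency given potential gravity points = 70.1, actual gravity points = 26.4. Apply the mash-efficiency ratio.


efficiency = actual / potential × 100
efficiency = 26.4 / 70.1 × 100

37.6605 %


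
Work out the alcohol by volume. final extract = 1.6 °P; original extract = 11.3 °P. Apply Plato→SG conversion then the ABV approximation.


SG = 259/(259 − P);  ABV = (OG − FG)·131.25
OG = 259/(259 − 11.3) = 1.0456
FG = 259/(259 − 1.6) = 1.0062
ABV = (1.0456 − 1.0062)·131.25

5.1717 % ABV


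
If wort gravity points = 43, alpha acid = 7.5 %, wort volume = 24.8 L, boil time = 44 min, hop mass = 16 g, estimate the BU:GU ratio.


U = 1.65·0.000125^(GP/1000)·(1−e^(−0.04t))/4.15;  IBU = (α/100)·m·U·1000/V;  BU:GU = IBU/GP
U = 1.65·0.000125^(43/1000)·(1−e^(−0.04·44))/4.15 = 0.2237
IBU = (7.5/100)·16·0.2237·1000/24.8 = 10.8228
BU:GU = 10.8228/43

0.2517


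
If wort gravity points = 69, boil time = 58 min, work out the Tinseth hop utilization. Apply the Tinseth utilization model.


U = 1.65·0.000125^(GP/1000) · (1 − e^(−0.04·t))/4.15
bigness = 1.65·0.000125^(69/1000) = 0.8875
boil_factor = (1 − e^(−0.04·58))/4.15 = 0.2173
U = 0.8875 · 0.2173

0.1928


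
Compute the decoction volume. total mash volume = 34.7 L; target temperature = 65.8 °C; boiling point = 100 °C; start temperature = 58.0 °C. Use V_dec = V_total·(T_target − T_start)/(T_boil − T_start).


V_dec = 34.7·(65.8 − 58.0)/(100 − 58.0)

6.4443 L


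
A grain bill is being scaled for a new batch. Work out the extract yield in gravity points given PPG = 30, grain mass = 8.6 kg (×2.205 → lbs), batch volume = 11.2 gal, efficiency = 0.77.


points = lbs × PPG × eff / vol
lbs = 8.6 × 2.205 = 18.9630
points = 18.9630 × 30 × 0.77 / 11.2

39.1112 points


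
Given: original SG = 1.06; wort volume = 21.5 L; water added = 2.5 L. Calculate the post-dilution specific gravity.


SG_new = 1 + (SG_old − 1)·V_old/(V_old + V_water)
pts = (1.06 − 1)·1000·21.5/(21.5 + 2.5) = 53.7500
SG_new = 1 + 53.7500/1000

1.0537


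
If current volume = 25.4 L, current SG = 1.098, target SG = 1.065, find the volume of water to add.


V_water = V·((SG_curr − 1)/(SG_target − 1) − 1)
V_water = 25.4·((1.098 − 1)/(1.065 − 1) − 1)

12.8954 L


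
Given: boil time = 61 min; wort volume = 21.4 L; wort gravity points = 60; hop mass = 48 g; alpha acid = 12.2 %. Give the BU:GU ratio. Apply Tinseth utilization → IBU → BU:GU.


U = 1.65·0.000125^(GP/1000)·(1−e^(−0.04t))/4.15;  IBU = (α/100)·m·U·1000/V;  BU:GU = IBU/GP
U = 1.65·0.000125^(60/1000)·(1−e^(−0.04·61))/4.15 = 0.2117
IBU = (12.2/100)·48·0.2117·1000/21.4 = 57.9205
BU:GU = 57.9205/60

0.9653


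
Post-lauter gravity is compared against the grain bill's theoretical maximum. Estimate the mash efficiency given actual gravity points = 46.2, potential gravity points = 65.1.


efficiency = actual / potential × 100
efficiency = 46.2 / 65.1 × 100

70.9677 %


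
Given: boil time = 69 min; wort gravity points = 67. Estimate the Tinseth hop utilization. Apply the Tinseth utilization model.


U = 1.65·0.000125^(GP/1000) · (1 − e^(−0.04·t))/4.15
bigness = 1.65·0.000125^(67/1000) = 0.9036
boil_factor = (1 − e^(−0.04·69))/4.15 = 0.2257
U = 0.9036 · 0.2257

0.2040


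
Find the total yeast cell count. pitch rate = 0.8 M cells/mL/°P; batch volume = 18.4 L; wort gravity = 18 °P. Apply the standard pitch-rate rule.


cells (billions) = rate · V_L · °P
cells = 0.8 · 18.4 · 18

264.9600 billion cells


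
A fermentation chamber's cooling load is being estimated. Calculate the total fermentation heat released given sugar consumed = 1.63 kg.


Q = m_sugar · 590 kJ/kg
Q = 1.63 · 590

961.7000 kJ


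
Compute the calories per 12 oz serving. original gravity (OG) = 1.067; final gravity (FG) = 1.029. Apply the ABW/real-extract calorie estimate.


ABW = (OG−FG)·131.25·0.79/FG;  °P = 259 − 259/SG (for OG→OE and FG→AE);  RE = 0.1808·OE + 0.8192·AE;  Cal = (6.9·ABW + 4·(RE−0.1))·FG·3.55
ABW = (1.067 − 1.029)·131.25·0.79/1.029 = 3.8291
OE = 259 − 259/1.067 = 16.2634 °P
AE = 259 − 259/1.029 = 7.2993 °P
RE = 0.1808·16.2634 + 0.8192·7.2993 = 8.9200 °P
Cal = (6.9·3.8291 + 4·(8.9200−0.1))·1.029·3.55

225.3897 kcal


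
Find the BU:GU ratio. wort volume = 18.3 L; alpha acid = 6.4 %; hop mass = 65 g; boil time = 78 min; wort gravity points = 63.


U = 1.65·0.000125^(GP/1000)·(1−e^(−0.04t))/4.15;  IBU = (α/100)·m·U·1000/V;  BU:GU = IBU/GP
U = 1.65·0.000125^(63/1000)·(1−e^(−0.04·78))/4.15 = 0.2157
IBU = (6.4/100)·65·0.2157·1000/18.3 = 49.0422
BU:GU = 49.0422/63

0.7784


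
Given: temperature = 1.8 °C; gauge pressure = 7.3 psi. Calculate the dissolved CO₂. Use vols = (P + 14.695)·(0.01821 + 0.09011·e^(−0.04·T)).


vols = (7.3 + 14.695)·(0.01821 + 0.09011·e^(−0.04·1.8))

2.2448 volumes


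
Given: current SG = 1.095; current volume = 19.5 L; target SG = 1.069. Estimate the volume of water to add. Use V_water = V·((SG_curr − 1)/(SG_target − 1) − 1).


V_water = 19.5·((1.095 − 1)/(1.069 − 1) − 1)

7.3478 L


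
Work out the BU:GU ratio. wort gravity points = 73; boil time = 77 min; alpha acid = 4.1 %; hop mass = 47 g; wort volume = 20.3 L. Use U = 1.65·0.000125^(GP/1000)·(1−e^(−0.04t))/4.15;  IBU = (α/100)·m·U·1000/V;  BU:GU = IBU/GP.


U = 1.65·0.000125^(73/1000)·(1−e^(−0.04·77))/4.15 = 0.1968
IBU = (4.1/100)·47·0.1968·1000/20.3 = 18.6837
BU:GU = 18.6837/73

0.2559


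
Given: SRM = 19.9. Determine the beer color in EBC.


EBC = SRM · 1.97
EBC = 19.9 · 1.97

39.2030 EBC


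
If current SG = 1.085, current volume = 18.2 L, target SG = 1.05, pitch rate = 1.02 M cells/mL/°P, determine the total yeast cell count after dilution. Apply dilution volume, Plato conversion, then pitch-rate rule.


V_w = V·((SG_c−1)/(SG_t−1)−1);  °P = 259 − 259/SG_t;  cells = rate·(V+V_w)·°P
V_w = 18.2·((1.085−1)/(1.05−1)−1) = 12.7400
V_final = 18.2 + 12.7400 = 30.9400
°P = 259 − 259/1.05 = 12.3333
cells = 1.02·30.9400·12.3333

389.2252 billion cells


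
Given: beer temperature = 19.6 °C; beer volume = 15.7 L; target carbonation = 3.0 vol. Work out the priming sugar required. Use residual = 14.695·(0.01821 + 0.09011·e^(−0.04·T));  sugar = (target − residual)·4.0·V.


residual = 14.695·(0.01821 + 0.09011·e^(−0.04·19.6)) = 0.8722
sugar = (3.0 − 0.8722)·4.0·15.7

133.6272 g


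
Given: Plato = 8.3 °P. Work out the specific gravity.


SG = 259/(259 − P)
SG = 259/(259 − 8.3)

1.0331


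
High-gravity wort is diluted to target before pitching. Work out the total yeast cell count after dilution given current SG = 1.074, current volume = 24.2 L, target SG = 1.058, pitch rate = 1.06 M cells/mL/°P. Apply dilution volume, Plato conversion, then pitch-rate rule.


V_w = V·((SG_c−1)/(SG_t−1)−1);  °P = 259 − 259/SG_t;  cells = rate·(V+V_w)·°P
V_w = 24.2·((1.074−1)/(1.058−1)−1) = 6.6759
V_final = 24.2 + 6.6759 = 30.8759
°P = 259 − 259/1.058 = 14.1985
cells = 1.06·30.8759·14.1985

464.6940 billion cells


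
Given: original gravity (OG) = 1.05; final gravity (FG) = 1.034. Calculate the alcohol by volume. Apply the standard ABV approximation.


ABV = (OG − FG) · 131.25
ABV = (1.05 − 1.034) · 131.25

2.1000 % ABV


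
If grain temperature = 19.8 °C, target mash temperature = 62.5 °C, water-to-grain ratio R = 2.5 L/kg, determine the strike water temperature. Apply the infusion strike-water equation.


T_strike = (0.41/R)·(T_mash − T_grain) + T_mash
T_strike = (0.41/2.5)·(62.5 − 19.8) + 62.5

69.5028 °C


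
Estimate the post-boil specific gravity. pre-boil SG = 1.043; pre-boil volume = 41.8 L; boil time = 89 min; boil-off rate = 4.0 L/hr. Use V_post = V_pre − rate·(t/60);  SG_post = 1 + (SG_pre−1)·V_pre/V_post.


V_post = 41.8 − 4.0·(89/60) = 35.8667
SG_post = 1 + (1.043 − 1)·41.8/35.8667

1.0501


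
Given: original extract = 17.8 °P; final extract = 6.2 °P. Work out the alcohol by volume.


SG = 259/(259 − P);  ABV = (OG − FG)·131.25
OG = 259/(259 − 17.8) = 1.0738
FG = 259/(259 − 6.2) = 1.0245
ABV = (1.0738 − 1.0245)·131.25

6.4670 % ABV


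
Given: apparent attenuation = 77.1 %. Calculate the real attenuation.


RA = AA · 0.8192
RA = 77.1 · 0.8192

63.1603 %


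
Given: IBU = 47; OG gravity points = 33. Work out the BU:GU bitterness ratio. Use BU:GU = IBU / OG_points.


BU:GU = 47 / 33

1.4242


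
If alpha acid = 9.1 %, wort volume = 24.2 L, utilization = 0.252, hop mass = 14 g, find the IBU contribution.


IBU = (α/100)·mass·U·1000 / V
IBU = (9.1/100)·14·0.252·1000 / 24.2

13.2664 IBU


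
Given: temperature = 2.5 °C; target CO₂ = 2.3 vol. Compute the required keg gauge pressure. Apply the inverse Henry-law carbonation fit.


psi = vols/(0.01821 + 0.09011·e^(−0.04·T)) − 14.695
psi = 2.3/(0.01821 + 0.09011·e^(−0.04·2.5)) − 14.695

8.3638 psi


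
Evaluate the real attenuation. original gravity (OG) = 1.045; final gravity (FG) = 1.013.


AA = (OG−FG)/(OG−1)·100;  RA = AA·0.8192
AA = (1.045 − 1.013)/(1.045 − 1)·100 = 71.1111
RA = 71.1111·0.8192

58.2542 %


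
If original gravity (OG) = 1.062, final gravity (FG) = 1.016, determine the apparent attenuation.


AA = (OG − FG)/(OG − 1) · 100
AA = (1.062 − 1.016)/(1.062 − 1) · 100

74.1935 %


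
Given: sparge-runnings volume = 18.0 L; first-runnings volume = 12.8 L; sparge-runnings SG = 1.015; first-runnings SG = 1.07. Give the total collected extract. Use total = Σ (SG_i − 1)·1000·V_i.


first = (1.07 − 1)·1000·12.8 = 896.0000
sparge = (1.015 − 1)·1000·18.0 = 270.0000
total = 896.0000 + 270.0000

1166.0000 gravity·L


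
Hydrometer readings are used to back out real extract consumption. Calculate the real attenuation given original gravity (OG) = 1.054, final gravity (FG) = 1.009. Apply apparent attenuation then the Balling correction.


AA = (OG−FG)/(OG−1)·100;  RA = AA·0.8192
AA = (1.054 − 1.009)/(1.054 − 1)·100 = 83.3333
RA = 83.3333·0.8192

68.2667 %


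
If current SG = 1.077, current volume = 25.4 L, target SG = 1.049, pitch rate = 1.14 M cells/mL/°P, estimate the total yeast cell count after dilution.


V_w = V·((SG_c−1)/(SG_t−1)−1);  °P = 259 − 259/SG_t;  cells = rate·(V+V_w)·°P
V_w = 25.4·((1.077−1)/(1.049−1)−1) = 14.5143
V_final = 25.4 + 14.5143 = 39.9143
°P = 259 − 259/1.049 = 12.0982
cells = 1.14·39.9143·12.0982

550.4952 billion cells


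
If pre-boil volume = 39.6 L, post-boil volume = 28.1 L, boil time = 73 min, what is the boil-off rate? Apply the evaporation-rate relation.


rate = (V_pre − V_post) / (t_min/60)
rate = (39.6 − 28.1) / (73/60)

9.4521 L/hr


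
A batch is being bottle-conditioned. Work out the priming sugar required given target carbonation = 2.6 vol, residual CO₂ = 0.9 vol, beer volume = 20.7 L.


sugar = (target − residual)·4.0·V
sugar = (2.6 − 0.9)·4.0·20.7

140.7600 g


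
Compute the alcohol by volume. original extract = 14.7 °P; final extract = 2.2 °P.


SG = 259/(259 − P);  ABV = (OG − FG)·131.25
OG = 259/(259 − 14.7) = 1.0602
FG = 259/(259 − 2.2) = 1.0086
ABV = (1.0602 − 1.0086)·131.25

6.7731 % ABV


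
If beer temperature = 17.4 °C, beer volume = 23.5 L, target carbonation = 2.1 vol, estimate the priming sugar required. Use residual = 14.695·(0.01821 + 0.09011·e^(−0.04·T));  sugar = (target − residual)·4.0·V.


residual = 14.695·(0.01821 + 0.09011·e^(−0.04·17.4)) = 0.9278
sugar = (2.1 − 0.9278)·4.0·23.5

110.1875 g


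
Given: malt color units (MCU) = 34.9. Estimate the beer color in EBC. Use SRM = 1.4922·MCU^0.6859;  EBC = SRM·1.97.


SRM = 1.4922·34.9^0.6859 = 17.0628
EBC = 17.0628·1.97

33.6138 EBC


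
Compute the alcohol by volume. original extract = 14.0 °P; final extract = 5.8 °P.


SG = 259/(259 − P);  ABV = (OG − FG)·131.25
OG = 259/(259 − 14.0) = 1.0571
FG = 259/(259 − 5.8) = 1.0229
ABV = (1.0571 − 1.0229)·131.25

4.4935 % ABV


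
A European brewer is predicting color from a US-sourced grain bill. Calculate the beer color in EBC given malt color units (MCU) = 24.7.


SRM = 1.4922·MCU^0.6859;  EBC = SRM·1.97
SRM = 1.4922·24.7^0.6859 = 13.4610
EBC = 13.4610·1.97

26.5182 EBC


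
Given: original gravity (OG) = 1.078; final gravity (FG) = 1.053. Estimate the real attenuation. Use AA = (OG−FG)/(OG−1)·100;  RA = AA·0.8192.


AA = (1.078 − 1.053)/(1.078 − 1)·100 = 32.0513
RA = 32.0513·0.8192

26.2564 %


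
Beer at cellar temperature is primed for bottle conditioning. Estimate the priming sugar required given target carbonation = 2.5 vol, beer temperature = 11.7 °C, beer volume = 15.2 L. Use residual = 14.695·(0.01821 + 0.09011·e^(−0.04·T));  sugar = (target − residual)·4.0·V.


residual = 14.695·(0.01821 + 0.09011·e^(−0.04·11.7)) = 1.0969
sugar = (2.5 − 1.0969)·4.0·15.2

85.3109 g


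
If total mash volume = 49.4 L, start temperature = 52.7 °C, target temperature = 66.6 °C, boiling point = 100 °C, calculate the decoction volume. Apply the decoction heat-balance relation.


V_dec = V_total·(T_target − T_start)/(T_boil − T_start)
V_dec = 49.4·(66.6 − 52.7)/(100 − 52.7)

14.5171 L


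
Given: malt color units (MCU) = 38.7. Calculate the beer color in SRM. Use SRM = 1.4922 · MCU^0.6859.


SRM = 1.4922 · 38.7^0.6859

18.3163 SRM


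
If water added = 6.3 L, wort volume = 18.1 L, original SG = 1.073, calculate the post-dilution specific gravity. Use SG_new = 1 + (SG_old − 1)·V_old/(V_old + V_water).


pts = (1.073 − 1)·1000·18.1/(18.1 + 6.3) = 54.1516
SG_new = 1 + 54.1516/1000

1.0542


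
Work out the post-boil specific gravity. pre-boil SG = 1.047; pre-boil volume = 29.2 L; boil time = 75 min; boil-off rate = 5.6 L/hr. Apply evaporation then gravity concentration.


V_post = V_pre − rate·(t/60);  SG_post = 1 + (SG_pre−1)·V_pre/V_post
V_post = 29.2 − 5.6·(75/60) = 22.2000
SG_post = 1 + (1.047 − 1)·29.2/22.2000

1.0618


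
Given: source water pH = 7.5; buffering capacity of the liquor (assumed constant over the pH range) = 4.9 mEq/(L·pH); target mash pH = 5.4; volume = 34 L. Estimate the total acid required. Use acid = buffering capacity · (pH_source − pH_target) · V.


acid = 4.9 · (7.5 − 5.4) · 34

349.8600 mEq


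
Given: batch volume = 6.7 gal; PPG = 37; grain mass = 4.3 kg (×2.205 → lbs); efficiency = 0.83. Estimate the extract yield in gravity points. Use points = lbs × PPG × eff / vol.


lbs = 4.3 × 2.205 = 9.4815
points = 9.4815 × 37 × 0.83 / 6.7

43.4592 points


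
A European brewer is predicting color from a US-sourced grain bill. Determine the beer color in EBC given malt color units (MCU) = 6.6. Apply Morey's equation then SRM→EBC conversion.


SRM = 1.4922·MCU^0.6859;  EBC = SRM·1.97
SRM = 1.4922·6.6^0.6859 = 5.4444
EBC = 5.4444·1.97

10.7255 EBC


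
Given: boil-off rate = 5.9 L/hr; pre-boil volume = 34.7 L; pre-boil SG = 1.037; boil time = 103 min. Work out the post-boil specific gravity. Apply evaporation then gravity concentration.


V_post = V_pre − rate·(t/60);  SG_post = 1 + (SG_pre−1)·V_pre/V_post
V_post = 34.7 − 5.9·(103/60) = 24.5717
SG_post = 1 + (1.037 − 1)·34.7/24.5717

1.0523


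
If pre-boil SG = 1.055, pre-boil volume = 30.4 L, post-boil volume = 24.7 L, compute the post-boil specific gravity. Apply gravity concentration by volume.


SG_post = 1 + (SG_pre − 1)·V_pre/V_post
pts_pre = (1.055 − 1)·1000 = 55.0000
pts_post = 55.0000·30.4/24.7 = 67.6923
SG_post = 1 + 67.6923/1000

1.0677


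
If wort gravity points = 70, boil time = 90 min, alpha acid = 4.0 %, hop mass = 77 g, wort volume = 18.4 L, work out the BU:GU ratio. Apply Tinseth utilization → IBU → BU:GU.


U = 1.65·0.000125^(GP/1000)·(1−e^(−0.04t))/4.15;  IBU = (α/100)·m·U·1000/V;  BU:GU = IBU/GP
U = 1.65·0.000125^(70/1000)·(1−e^(−0.04·90))/4.15 = 0.2062
IBU = (4.0/100)·77·0.2062·1000/18.4 = 34.5081
BU:GU = 34.5081/70

0.4930


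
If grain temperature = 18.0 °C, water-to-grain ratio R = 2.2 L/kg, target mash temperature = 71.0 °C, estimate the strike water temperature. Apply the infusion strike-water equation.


T_strike = (0.41/R)·(T_mash − T_grain) + T_mash
T_strike = (0.41/2.2)·(71.0 − 18.0) + 71.0

80.8773 °C


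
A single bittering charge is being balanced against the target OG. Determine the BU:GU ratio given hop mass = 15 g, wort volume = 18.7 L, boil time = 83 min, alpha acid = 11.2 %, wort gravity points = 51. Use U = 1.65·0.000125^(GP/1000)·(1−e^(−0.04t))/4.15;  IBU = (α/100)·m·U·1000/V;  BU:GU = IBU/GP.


U = 1.65·0.000125^(51/1000)·(1−e^(−0.04·83))/4.15 = 0.2423
IBU = (11.2/100)·15·0.2423·1000/18.7 = 21.7698
BU:GU = 21.7698/51

0.4269


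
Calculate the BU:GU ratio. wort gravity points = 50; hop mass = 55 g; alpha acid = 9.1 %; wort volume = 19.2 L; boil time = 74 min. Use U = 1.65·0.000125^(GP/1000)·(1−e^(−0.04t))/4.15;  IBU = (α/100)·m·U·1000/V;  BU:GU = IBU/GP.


U = 1.65·0.000125^(50/1000)·(1−e^(−0.04·74))/4.15 = 0.2405
IBU = (9.1/100)·55·0.2405·1000/19.2 = 62.7011
BU:GU = 62.7011/50

1.2540


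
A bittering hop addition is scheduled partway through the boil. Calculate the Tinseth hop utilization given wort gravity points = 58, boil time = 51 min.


U = 1.65·0.000125^(GP/1000) · (1 − e^(−0.04·t))/4.15
bigness = 1.65·0.000125^(58/1000) = 0.9797
boil_factor = (1 − e^(−0.04·51))/4.15 = 0.2096
U = 0.9797 · 0.2096

0.2054


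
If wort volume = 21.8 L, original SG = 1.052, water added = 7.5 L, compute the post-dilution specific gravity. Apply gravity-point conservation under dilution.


SG_new = 1 + (SG_old − 1)·V_old/(V_old + V_water)
pts = (1.052 − 1)·1000·21.8/(21.8 + 7.5) = 38.6894
SG_new = 1 + 38.6894/1000

1.0387


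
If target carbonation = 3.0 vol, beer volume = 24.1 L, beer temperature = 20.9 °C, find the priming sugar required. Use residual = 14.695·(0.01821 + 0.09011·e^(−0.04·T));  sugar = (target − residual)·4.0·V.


residual = 14.695·(0.01821 + 0.09011·e^(−0.04·20.9)) = 0.8415
sugar = (3.0 − 0.8415)·4.0·24.1

208.0752 g


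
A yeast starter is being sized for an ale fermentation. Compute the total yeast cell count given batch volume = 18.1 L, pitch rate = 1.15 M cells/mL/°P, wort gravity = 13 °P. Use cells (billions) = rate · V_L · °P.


cells = 1.15 · 18.1 · 13

270.5950 billion cells


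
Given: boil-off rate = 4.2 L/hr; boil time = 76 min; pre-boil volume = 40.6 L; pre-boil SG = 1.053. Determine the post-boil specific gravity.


V_post = V_pre − rate·(t/60);  SG_post = 1 + (SG_pre−1)·V_pre/V_post
V_post = 40.6 − 4.2·(76/60) = 35.2800
SG_post = 1 + (1.053 − 1)·40.6/35.2800

1.0610


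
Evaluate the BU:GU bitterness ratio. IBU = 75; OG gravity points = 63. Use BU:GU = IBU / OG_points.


BU:GU = 75 / 63

1.1905


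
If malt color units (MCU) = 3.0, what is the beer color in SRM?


SRM = 1.4922 · MCU^0.6859
SRM = 1.4922 · 3.0^0.6859

3.1702 SRM


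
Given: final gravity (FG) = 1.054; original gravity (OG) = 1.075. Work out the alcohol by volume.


ABV = (OG − FG) · 131.25
ABV = (1.075 − 1.054) · 131.25

2.7562 % ABV


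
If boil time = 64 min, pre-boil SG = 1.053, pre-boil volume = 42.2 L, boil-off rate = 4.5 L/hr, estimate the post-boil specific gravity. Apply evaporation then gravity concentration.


V_post = V_pre − rate·(t/60);  SG_post = 1 + (SG_pre−1)·V_pre/V_post
V_post = 42.2 − 4.5·(64/60) = 37.4000
SG_post = 1 + (1.053 − 1)·42.2/37.4000

1.0598


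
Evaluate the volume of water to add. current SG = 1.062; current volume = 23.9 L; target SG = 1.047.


V_water = V·((SG_curr − 1)/(SG_target − 1) − 1)
V_water = 23.9·((1.062 − 1)/(1.047 − 1) − 1)

7.6277 L


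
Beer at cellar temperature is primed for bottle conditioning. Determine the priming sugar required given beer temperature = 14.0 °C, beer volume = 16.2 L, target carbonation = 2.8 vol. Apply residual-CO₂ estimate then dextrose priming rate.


residual = 14.695·(0.01821 + 0.09011·e^(−0.04·T));  sugar = (target − residual)·4.0·V
residual = 14.695·(0.01821 + 0.09011·e^(−0.04·14.0)) = 1.0240
sugar = (2.8 − 1.0240)·4.0·16.2

115.0866 g


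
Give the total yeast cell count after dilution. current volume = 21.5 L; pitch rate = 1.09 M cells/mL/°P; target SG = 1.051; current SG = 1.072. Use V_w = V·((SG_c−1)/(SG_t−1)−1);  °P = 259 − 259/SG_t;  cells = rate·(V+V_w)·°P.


V_w = 21.5·((1.072−1)/(1.051−1)−1) = 8.8529
V_final = 21.5 + 8.8529 = 30.3529
°P = 259 − 259/1.051 = 12.5680
cells = 1.09·30.3529·12.5680

415.8096 billion cells


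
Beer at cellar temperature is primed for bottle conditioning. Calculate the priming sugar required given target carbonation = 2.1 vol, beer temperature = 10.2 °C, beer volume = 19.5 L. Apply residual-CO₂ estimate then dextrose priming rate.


residual = 14.695·(0.01821 + 0.09011·e^(−0.04·T));  sugar = (target − residual)·4.0·V
residual = 14.695·(0.01821 + 0.09011·e^(−0.04·10.2)) = 1.1481
sugar = (2.1 − 1.1481)·4.0·19.5

74.2452 g


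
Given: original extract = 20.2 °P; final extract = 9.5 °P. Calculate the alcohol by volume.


SG = 259/(259 − P);  ABV = (OG − FG)·131.25
OG = 259/(259 − 20.2) = 1.0846
FG = 259/(259 − 9.5) = 1.0381
ABV = (1.0846 − 1.0381)·131.25

6.1049 % ABV


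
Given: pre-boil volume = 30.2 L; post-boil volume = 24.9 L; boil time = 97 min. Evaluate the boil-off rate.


rate = (V_pre − V_post) / (t_min/60)
rate = (30.2 − 24.9) / (97/60)

3.2784 L/hr


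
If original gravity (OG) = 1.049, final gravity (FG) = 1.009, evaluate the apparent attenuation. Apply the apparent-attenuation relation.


AA = (OG − FG)/(OG − 1) · 100
AA = (1.049 − 1.009)/(1.049 − 1) · 100

81.6327 %


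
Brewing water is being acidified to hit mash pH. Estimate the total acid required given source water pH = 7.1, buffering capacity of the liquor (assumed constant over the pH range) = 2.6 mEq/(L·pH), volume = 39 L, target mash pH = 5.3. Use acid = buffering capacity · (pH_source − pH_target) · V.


acid = 2.6 · (7.1 − 5.3) · 39

182.5200 mEq


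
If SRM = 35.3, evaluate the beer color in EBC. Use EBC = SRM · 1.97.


EBC = 35.3 · 1.97

69.5410 EBC


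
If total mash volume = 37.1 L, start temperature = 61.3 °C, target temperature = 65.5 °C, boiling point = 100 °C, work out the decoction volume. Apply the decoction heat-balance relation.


V_dec = V_total·(T_target − T_start)/(T_boil − T_start)
V_dec = 37.1·(65.5 − 61.3)/(100 − 61.3)

4.0264 L


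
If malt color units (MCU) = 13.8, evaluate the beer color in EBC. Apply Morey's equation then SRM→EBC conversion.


SRM = 1.4922·MCU^0.6859;  EBC = SRM·1.97
SRM = 1.4922·13.8^0.6859 = 9.0296
EBC = 9.0296·1.97

17.7884 EBC


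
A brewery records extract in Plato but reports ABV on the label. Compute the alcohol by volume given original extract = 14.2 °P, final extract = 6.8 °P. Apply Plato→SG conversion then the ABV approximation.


SG = 259/(259 − P);  ABV = (OG − FG)·131.25
OG = 259/(259 − 14.2) = 1.0580
FG = 259/(259 − 6.8) = 1.0270
ABV = (1.0580 − 1.0270)·131.25

4.0745 % ABV


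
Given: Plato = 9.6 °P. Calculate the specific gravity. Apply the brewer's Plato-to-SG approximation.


SG = 259/(259 − P)
SG = 259/(259 − 9.6)

1.0385


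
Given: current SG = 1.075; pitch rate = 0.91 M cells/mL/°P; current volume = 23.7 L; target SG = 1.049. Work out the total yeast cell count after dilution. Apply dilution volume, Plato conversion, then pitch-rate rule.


V_w = V·((SG_c−1)/(SG_t−1)−1);  °P = 259 − 259/SG_t;  cells = rate·(V+V_w)·°P
V_w = 23.7·((1.075−1)/(1.049−1)−1) = 12.5755
V_final = 23.7 + 12.5755 = 36.2755
°P = 259 − 259/1.049 = 12.0982
cells = 0.91·36.2755·12.0982

399.3699 billion cells


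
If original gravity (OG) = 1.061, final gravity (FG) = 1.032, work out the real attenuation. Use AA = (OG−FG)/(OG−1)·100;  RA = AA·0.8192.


AA = (1.061 − 1.032)/(1.061 − 1)·100 = 47.5410
RA = 47.5410·0.8192

38.9456 %


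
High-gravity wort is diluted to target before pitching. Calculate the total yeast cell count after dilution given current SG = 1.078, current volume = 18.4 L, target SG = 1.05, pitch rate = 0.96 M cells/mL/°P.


V_w = V·((SG_c−1)/(SG_t−1)−1);  °P = 259 − 259/SG_t;  cells = rate·(V+V_w)·°P
V_w = 18.4·((1.078−1)/(1.05−1)−1) = 10.3040
V_final = 18.4 + 10.3040 = 28.7040
°P = 259 − 259/1.05 = 12.3333
cells = 0.96·28.7040·12.3333

339.8554 billion cells


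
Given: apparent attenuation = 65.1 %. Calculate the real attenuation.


RA = AA · 0.8192
RA = 65.1 · 0.8192

53.3299 %


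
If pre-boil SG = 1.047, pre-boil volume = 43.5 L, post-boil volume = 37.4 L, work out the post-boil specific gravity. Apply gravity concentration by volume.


SG_post = 1 + (SG_pre − 1)·V_pre/V_post
pts_pre = (1.047 − 1)·1000 = 47.0000
pts_post = 47.0000·43.5/37.4 = 54.6658
SG_post = 1 + 54.6658/1000

1.0547


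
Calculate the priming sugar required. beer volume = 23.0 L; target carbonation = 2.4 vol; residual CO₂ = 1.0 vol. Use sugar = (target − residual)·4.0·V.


sugar = (2.4 − 1.0)·4.0·23.0

128.8000 g


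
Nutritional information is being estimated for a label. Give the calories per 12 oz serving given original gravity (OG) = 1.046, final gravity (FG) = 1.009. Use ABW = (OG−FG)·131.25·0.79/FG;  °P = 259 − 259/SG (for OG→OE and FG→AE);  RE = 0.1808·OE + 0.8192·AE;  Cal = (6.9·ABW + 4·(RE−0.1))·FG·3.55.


ABW = (1.046 − 1.009)·131.25·0.79/1.009 = 3.8022
OE = 259 − 259/1.046 = 11.3901 °P
AE = 259 − 259/1.009 = 2.3102 °P
RE = 0.1808·11.3901 + 0.8192·2.3102 = 3.9518 °P
Cal = (6.9·3.8022 + 4·(3.9518−0.1))·1.009·3.55

149.1620 kcal


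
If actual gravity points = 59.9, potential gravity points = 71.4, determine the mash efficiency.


efficiency = actual / potential × 100
efficiency = 59.9 / 71.4 × 100

83.8936 %


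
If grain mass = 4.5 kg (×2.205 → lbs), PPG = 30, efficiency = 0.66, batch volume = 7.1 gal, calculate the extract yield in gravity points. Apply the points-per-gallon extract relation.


points = lbs × PPG × eff / vol
lbs = 4.5 × 2.205 = 9.9225
points = 9.9225 × 30 × 0.66 / 7.1

27.6712 points


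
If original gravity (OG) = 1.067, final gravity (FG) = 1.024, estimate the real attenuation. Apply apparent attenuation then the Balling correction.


AA = (OG−FG)/(OG−1)·100;  RA = AA·0.8192
AA = (1.067 − 1.024)/(1.067 − 1)·100 = 64.1791
RA = 64.1791·0.8192

52.5755 %


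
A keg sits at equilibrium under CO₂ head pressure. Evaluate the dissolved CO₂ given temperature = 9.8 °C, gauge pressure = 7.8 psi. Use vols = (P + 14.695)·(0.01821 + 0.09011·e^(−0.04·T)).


vols = (7.8 + 14.695)·(0.01821 + 0.09011·e^(−0.04·9.8))

1.7793 volumes


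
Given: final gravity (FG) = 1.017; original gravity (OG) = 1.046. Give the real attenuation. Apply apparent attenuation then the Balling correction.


AA = (OG−FG)/(OG−1)·100;  RA = AA·0.8192
AA = (1.046 − 1.017)/(1.046 − 1)·100 = 63.0435
RA = 63.0435·0.8192

51.6452 %


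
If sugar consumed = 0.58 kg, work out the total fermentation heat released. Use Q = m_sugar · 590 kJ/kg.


Q = 0.58 · 590

342.2000 kJ


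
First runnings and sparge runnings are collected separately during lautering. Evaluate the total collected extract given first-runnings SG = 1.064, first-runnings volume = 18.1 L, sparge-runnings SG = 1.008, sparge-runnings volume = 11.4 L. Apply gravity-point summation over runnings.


total = Σ (SG_i − 1)·1000·V_i
first = (1.064 − 1)·1000·18.1 = 1158.4000
sparge = (1.008 − 1)·1000·11.4 = 91.2000
total = 1158.4000 + 91.2000

1249.6000 gravity·L


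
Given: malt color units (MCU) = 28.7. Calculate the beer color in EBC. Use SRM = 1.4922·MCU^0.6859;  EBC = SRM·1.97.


SRM = 1.4922·28.7^0.6859 = 14.9207
EBC = 14.9207·1.97

29.3937 EBC


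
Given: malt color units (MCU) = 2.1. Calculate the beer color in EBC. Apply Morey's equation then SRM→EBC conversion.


SRM = 1.4922·MCU^0.6859;  EBC = SRM·1.97
SRM = 1.4922·2.1^0.6859 = 2.4822
EBC = 2.4822·1.97

4.8899 EBC


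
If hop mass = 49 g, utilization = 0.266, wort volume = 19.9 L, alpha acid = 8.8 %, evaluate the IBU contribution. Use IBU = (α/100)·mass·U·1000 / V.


IBU = (8.8/100)·49·0.266·1000 / 19.9

57.6378 IBU


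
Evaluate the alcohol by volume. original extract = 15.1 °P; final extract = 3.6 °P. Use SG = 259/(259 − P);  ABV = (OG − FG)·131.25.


OG = 259/(259 − 15.1) = 1.0619
FG = 259/(259 − 3.6) = 1.0141
ABV = (1.0619 − 1.0141)·131.25

6.2757 % ABV


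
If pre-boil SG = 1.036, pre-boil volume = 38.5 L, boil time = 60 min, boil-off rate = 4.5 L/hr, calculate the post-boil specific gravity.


V_post = V_pre − rate·(t/60);  SG_post = 1 + (SG_pre−1)·V_pre/V_post
V_post = 38.5 − 4.5·(60/60) = 34.0000
SG_post = 1 + (1.036 − 1)·38.5/34.0000

1.0408
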